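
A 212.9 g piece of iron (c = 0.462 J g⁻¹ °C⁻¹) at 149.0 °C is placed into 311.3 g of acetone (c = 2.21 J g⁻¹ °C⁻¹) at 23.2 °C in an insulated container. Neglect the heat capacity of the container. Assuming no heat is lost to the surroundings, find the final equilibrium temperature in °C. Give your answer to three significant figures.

T_f = 38.9 °C

Heat lost by iron = heat gained by acetone.
(212.9)(0.462)(149.0 − T) = (311.3)(2.21)(T − 23.2)
98.3598 (149.0 − T) = 687.973 (T − 23.2)
14656 − 98.3598 T = 687.973 T − 15961
30617 = 786.3328 T
T = 38.94 °C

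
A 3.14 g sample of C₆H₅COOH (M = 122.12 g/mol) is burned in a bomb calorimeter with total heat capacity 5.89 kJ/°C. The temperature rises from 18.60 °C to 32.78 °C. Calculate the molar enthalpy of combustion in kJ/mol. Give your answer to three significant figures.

ΔH = -3250 kJ/mol

ΔT = 32.78 − 18.60 = 14.18 °C
q_cal = C_cal × ΔT = 5.89 × 14.18 = 83.5202 kJ
n = 3.14 / 122.12 = 0.02571 mol
q_rxn = −q_cal = -83.5202 kJ
ΔH = -83.5202 / 0.02571 = -3249 kJ/mol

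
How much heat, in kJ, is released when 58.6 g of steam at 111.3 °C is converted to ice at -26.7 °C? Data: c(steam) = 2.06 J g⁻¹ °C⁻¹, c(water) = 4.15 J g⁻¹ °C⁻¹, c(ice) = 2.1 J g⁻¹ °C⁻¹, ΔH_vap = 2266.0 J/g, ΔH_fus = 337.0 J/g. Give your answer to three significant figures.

q = 182 kJ

q1 (cool steam 111.3→100 °C): 58.6 × 2.06 × 11.3 = 1364 J
q2 (condense at 100 °C): 58.6 × 2266.0 = 132788 J
q3 (cool water 100→0 °C): 58.6 × 4.15 × 100.0 = 24319 J
q4 (freeze at 0 °C): 58.6 × 337.0 = 19748 J
q5 (cool ice 0→-26.7 °C): 58.6 × 2.1 × 26.7 = 3286 J
Total: 1364 + 132788 + 24319 + 19748 + 3286 = 181505 J = 182 kJ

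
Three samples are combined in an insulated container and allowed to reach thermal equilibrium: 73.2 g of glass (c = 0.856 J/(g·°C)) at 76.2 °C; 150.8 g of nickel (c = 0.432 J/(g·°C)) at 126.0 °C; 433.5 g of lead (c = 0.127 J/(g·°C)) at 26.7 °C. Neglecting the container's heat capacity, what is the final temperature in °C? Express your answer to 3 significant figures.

Σ mᵢcᵢ(T − Tᵢ) = 0  ⇒  T = Σ mᵢcᵢTᵢ / Σ mᵢcᵢ
Σ mᵢcᵢ = 73.2×0.856 + 150.8×0.432 + 433.5×0.127 = 182.8593
Σ mᵢcᵢTᵢ = 62.6592×76.2 + 65.1456×126.0 + 55.0545×26.7 = 14453
T = 14453 / 182.8593 = 79.04 °C

T_f = 79.0 °C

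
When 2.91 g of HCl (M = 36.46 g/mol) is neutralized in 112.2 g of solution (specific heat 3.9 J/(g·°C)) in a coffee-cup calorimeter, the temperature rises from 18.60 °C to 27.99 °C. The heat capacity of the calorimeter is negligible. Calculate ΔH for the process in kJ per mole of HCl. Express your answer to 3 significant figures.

|ΔT| = |27.99 − 18.60| = 9.39 °C
|q_surr| = (112.2 × 3.9) × 9.39 = 437.58 × 9.39 = 4109 J
n(HCl) = 2.91 / 36.46 = 0.07981 mol
Temperature rose, so q_rxn = −|q_surr| = -4.109 kJ
ΔH = q_rxn / n = -51.48 kJ/mol

ΔH = -51.5 kJ/mol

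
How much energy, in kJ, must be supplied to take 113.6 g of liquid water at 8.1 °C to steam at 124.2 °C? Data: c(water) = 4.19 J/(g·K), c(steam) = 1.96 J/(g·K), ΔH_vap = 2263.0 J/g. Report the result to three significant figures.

q1 (heat water 8.1→100.0 °C): 113.6 × 4.19 × 91.9 = 43743 J
q2 (vaporize at 100 °C): 113.6 × 2263.0 = 257077 J
q3 (heat steam 100.0→124.2 °C): 113.6 × 1.96 × 24.2 = 5388 J
Total: 43743 + 257077 + 5388 = 306208 J = 306 kJ

q = 306 kJ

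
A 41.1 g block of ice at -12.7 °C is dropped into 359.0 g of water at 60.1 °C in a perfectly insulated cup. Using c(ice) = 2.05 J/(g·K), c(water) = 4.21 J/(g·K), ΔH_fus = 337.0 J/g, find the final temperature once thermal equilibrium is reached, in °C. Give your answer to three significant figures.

Heat to bring ice to 0 °C and melt it: q₁ = 41.1×2.05×12.7 + 41.1×337.0 = 14921 J
Heat the water can supply cooling to 0 °C: 359.0×4.21×60.1 = 90834.5 J > q₁, so all ice melts.
Energy balance: 359.0×4.21×(60.1 − T) = 14921 + 41.1×4.21×(T − 0)
1511.39(60.1 − T) = 14921 + 173.031 T
90834.5 − 14921 = 1684.421 T
T = 75913.5 / 1684.421 = 45.07 °C

T_f = 45.1 °C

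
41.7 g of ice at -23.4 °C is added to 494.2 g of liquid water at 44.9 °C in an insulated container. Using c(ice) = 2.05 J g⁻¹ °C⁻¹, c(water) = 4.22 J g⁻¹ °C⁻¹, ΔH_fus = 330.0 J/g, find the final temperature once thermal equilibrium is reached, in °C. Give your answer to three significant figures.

T_f = 34.4 °C

Heat to bring ice to 0 °C and melt it: q₁ = 41.7×2.05×23.4 + 41.7×330.0 = 15761 J
Heat the water can supply cooling to 0 °C: 494.2×4.22×44.9 = 93640.0 J > q₁, so all ice melts.
Energy balance: 494.2×4.22×(44.9 − T) = 15761 + 41.7×4.22×(T − 0)
2085.524(44.9 − T) = 15761 + 175.974 T
93640.0 − 15761 = 2261.498 T
T = 77879.0 / 2261.498 = 34.44 °C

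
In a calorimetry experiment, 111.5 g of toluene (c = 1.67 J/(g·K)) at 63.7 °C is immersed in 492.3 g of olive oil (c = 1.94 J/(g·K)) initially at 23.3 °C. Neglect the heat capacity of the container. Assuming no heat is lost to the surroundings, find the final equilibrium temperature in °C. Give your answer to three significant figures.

T_f = 29.9 °C

Heat lost by toluene = heat gained by olive oil.
(111.5)(1.67)(63.7 − T) = (492.3)(1.94)(T − 23.3)
186.205 (63.7 − T) = 955.062 (T − 23.3)
11861 − 186.205 T = 955.062 T − 22253
34114 = 1141.267 T
T = 29.89 °C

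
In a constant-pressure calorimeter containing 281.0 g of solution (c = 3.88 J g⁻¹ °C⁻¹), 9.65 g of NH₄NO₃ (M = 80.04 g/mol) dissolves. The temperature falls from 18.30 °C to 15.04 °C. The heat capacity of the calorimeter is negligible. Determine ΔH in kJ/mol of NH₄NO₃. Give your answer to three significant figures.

ΔH = 29.5 kJ/mol

|ΔT| = |15.04 − 18.30| = 3.26 °C
|q_surr| = (281.0 × 3.88) × 3.26 = 1090.28 × 3.26 = 3554 J
n(NH₄NO₃) = 9.65 / 80.04 = 0.1206 mol
Temperature fell, so q_rxn = +|q_surr| = 3.554 kJ
ΔH = q_rxn / n = 29.47 kJ/mol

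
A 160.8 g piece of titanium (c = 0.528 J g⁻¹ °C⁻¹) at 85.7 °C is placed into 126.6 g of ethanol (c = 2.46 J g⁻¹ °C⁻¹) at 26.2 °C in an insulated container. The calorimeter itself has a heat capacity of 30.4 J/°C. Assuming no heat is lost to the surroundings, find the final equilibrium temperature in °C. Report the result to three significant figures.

T_f = 38.0 °C

Heat lost by titanium = heat gained by ethanol + calorimeter.
(160.8)(0.528)(85.7 − T) = [(126.6)(2.46) + 30.4](T − 26.2)
84.9024 (85.7 − T) = 341.836 (T − 26.2)
7276.1 − 84.9024 T = 341.836 T − 8956.1
16232.2 = 426.7384 T
T = 38.04 °C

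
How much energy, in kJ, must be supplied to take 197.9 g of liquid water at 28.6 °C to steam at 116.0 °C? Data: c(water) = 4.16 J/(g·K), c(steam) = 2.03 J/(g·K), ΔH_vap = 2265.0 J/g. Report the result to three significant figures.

q1 (heat water 28.6→100.0 °C): 197.9 × 4.16 × 71.4 = 58781 J
q2 (vaporize at 100 °C): 197.9 × 2265.0 = 448244 J
q3 (heat steam 100.0→116.0 °C): 197.9 × 2.03 × 16.0 = 6428 J
Total: 58781 + 448244 + 6428 = 513453 J = 513 kJ

q = 513 kJ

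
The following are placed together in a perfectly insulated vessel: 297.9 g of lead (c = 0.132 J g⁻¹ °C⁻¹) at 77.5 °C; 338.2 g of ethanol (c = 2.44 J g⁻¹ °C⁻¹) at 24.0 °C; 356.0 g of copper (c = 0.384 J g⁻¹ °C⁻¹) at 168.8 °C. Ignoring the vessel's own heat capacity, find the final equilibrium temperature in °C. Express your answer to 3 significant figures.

T_f = 45.9 °C

Σ mᵢcᵢ(T − Tᵢ) = 0  ⇒  T = Σ mᵢcᵢTᵢ / Σ mᵢcᵢ
Σ mᵢcᵢ = 297.9×0.132 + 338.2×2.44 + 356.0×0.384 = 1001.2348
Σ mᵢcᵢTᵢ = 39.3228×77.5 + 825.208×24.0 + 136.704×168.8 = 45928
T = 45928 / 1001.2348 = 45.87 °C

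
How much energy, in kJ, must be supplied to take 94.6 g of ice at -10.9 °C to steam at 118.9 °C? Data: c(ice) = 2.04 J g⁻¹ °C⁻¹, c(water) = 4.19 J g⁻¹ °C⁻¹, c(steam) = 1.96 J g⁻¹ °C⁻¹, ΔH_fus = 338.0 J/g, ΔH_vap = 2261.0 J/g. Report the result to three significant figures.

q = 291 kJ

q1 (heat ice -10.9→0.0 °C): 94.6 × 2.04 × 10.9 = 2104 J
q2 (melt at 0 °C): 94.6 × 338.0 = 31975 J
q3 (heat water 0.0→100.0 °C): 94.6 × 4.19 × 100.0 = 39637 J
q4 (vaporize at 100 °C): 94.6 × 2261.0 = 213891 J
q5 (heat steam 100.0→118.9 °C): 94.6 × 1.96 × 18.9 = 3504 J
Total: 2104 + 31975 + 39637 + 213891 + 3504 = 291111 J = 291 kJ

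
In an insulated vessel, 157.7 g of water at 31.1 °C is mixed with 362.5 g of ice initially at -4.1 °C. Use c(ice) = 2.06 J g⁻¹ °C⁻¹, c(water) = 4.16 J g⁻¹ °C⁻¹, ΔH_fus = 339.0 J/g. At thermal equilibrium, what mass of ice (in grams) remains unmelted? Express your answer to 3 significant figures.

Heat to warm all ice to 0 °C: 362.5×2.06×4.1 = 3061.7 J
Heat released by water cooling to 0 °C: 157.7×4.16×31.1 = 20403 J
20403 J < 3061.7 + 362.5×339.0 = 125949.2 J, so not all ice melts; final T = 0 °C.
Heat left for melting: 20403 − 3061.7 = 17341.3 J
Mass melted = 17341.3 / 339.0 = 51.15 g
Ice remaining = 362.5 − 51.15 = 311.35 g

m_ice remaining = 311 g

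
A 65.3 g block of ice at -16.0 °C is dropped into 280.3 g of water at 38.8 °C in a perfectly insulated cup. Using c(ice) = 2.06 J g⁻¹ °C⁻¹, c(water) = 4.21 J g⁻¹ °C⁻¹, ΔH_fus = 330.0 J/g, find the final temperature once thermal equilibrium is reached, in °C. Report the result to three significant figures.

Heat to bring ice to 0 °C and melt it: q₁ = 65.3×2.06×16.0 + 65.3×330.0 = 23701 J
Heat the water can supply cooling to 0 °C: 280.3×4.21×38.8 = 45786.4 J > q₁, so all ice melts.
Energy balance: 280.3×4.21×(38.8 − T) = 23701 + 65.3×4.21×(T − 0)
1180.063(38.8 − T) = 23701 + 274.913 T
45786.4 − 23701 = 1454.976 T
T = 22085.4 / 1454.976 = 15.18 °C

T_f = 15.2 °C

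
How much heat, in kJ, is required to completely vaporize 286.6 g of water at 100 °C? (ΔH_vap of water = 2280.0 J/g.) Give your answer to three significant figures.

q = 653 kJ

q = m × ΔH_vap = 286.6 × 2280.0 = 653400 J = 653 kJ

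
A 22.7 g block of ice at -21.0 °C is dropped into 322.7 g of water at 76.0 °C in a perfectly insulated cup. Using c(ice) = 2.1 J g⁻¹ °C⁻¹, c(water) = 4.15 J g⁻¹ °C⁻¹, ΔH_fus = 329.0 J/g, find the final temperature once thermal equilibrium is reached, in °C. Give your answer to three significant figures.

T_f = 65.1 °C

Heat to bring ice to 0 °C and melt it: q₁ = 22.7×2.1×21.0 + 22.7×329.0 = 8469.4 J
Heat the water can supply cooling to 0 °C: 322.7×4.15×76.0 = 101780 J > q₁, so all ice melts.
Energy balance: 322.7×4.15×(76.0 − T) = 8469.4 + 22.7×4.15×(T − 0)
1339.205(76.0 − T) = 8469.4 + 94.205 T
101780 − 8469.4 = 1433.410 T
T = 93310.6 / 1433.410 = 65.10 °C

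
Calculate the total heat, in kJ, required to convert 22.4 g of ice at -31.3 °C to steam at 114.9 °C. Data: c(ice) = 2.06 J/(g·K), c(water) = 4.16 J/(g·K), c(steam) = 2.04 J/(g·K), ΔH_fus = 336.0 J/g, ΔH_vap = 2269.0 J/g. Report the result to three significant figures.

q = 69.8 kJ

q1 (heat ice -31.3→0.0 °C): 22.4 × 2.06 × 31.3 = 1444 J
q2 (melt at 0 °C): 22.4 × 336.0 = 7526 J
q3 (heat water 0.0→100.0 °C): 22.4 × 4.16 × 100.0 = 9318 J
q4 (vaporize at 100 °C): 22.4 × 2269.0 = 50826 J
q5 (heat steam 100.0→114.9 °C): 22.4 × 2.04 × 14.9 = 681 J
Total: 1444 + 7526 + 9318 + 50826 + 681 = 69795 J = 69.8 kJ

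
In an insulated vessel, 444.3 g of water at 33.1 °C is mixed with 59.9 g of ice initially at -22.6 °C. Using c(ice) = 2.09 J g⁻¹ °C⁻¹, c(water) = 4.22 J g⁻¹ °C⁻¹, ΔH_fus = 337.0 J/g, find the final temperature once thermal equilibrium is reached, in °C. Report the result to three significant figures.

T_f = 18.4 °C

Heat to bring ice to 0 °C and melt it: q₁ = 59.9×2.09×22.6 + 59.9×337.0 = 23016 J
Heat the water can supply cooling to 0 °C: 444.3×4.22×33.1 = 62060.7 J > q₁, so all ice melts.
Energy balance: 444.3×4.22×(33.1 − T) = 23016 + 59.9×4.22×(T − 0)
1874.946(33.1 − T) = 23016 + 252.778 T
62060.7 − 23016 = 2127.724 T
T = 39044.7 / 2127.724 = 18.35 °C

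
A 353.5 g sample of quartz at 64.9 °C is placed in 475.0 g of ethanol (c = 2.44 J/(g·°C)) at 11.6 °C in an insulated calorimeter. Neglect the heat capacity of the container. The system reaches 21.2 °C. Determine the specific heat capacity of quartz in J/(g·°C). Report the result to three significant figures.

c = 0.720 J/(g·°C)

q_gained = (475.0 × 2.44) × (21.2 − 11.6) = 11130 J
q_lost = 353.5 × c × (64.9 − 21.2) = 15447.95 c
Set equal: c = 11130 / 15447.95 = 0.720 J/(g·°C)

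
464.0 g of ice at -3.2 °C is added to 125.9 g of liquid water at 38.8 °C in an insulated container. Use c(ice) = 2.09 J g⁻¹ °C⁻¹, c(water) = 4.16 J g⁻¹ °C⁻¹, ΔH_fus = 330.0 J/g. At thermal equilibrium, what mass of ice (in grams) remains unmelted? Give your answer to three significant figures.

Heat to warm all ice to 0 °C: 464.0×2.09×3.2 = 3103.2 J
Heat released by water cooling to 0 °C: 125.9×4.16×38.8 = 20321 J
20321 J < 3103.2 + 464.0×330.0 = 156223.2 J, so not all ice melts; final T = 0 °C.
Heat left for melting: 20321 − 3103.2 = 17217.8 J
Mass melted = 17217.8 / 330.0 = 52.18 g
Ice remaining = 464.0 − 52.18 = 411.82 g

m_ice remaining = 412 g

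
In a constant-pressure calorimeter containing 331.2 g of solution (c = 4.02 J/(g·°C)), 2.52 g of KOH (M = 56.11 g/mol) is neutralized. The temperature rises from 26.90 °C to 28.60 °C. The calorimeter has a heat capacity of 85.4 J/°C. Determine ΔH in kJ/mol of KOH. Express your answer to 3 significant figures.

|ΔT| = |28.60 − 26.90| = 1.70 °C
|q_surr| = (331.2 × 4.02 + 85.4) × 1.70 = 1416.824 × 1.70 = 2409 J
n(KOH) = 2.52 / 56.11 = 0.04491 mol
Temperature rose, so q_rxn = −|q_surr| = -2.409 kJ
ΔH = q_rxn / n = -53.64 kJ/mol

ΔH = -53.6 kJ/mol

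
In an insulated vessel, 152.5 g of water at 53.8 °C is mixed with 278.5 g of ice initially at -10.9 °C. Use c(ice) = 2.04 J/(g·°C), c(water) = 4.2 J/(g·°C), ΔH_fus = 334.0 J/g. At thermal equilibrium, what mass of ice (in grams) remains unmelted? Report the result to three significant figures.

m_ice remaining = 194 g

Heat to warm all ice to 0 °C: 278.5×2.04×10.9 = 6192.7 J
Heat released by water cooling to 0 °C: 152.5×4.2×53.8 = 34459 J
34459 J < 6192.7 + 278.5×334.0 = 99211.7 J, so not all ice melts; final T = 0 °C.
Heat left for melting: 34459 − 6192.7 = 28266.3 J
Mass melted = 28266.3 / 334.0 = 84.63 g
Ice remaining = 278.5 − 84.63 = 193.87 g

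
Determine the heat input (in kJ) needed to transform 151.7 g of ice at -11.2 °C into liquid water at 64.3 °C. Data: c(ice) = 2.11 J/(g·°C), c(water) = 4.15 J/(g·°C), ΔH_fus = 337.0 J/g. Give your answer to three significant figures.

q = 95.2 kJ

q1 (heat ice -11.2→0.0 °C): 151.7 × 2.11 × 11.2 = 3585 J
q2 (melt at 0 °C): 151.7 × 337.0 = 51123 J
q3 (heat water 0.0→64.3 °C): 151.7 × 4.15 × 64.3 = 40480 J
Total: 3585 + 51123 + 40480 = 95188 J = 95.2 kJ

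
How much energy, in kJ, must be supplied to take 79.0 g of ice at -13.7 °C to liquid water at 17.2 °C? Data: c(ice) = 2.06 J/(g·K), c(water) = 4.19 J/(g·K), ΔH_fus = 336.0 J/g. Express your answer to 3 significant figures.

q = 34.5 kJ

q1 (heat ice -13.7→0.0 °C): 79.0 × 2.06 × 13.7 = 2230 J
q2 (melt at 0 °C): 79.0 × 336.0 = 26544 J
q3 (heat water 0.0→17.2 °C): 79.0 × 4.19 × 17.2 = 5693 J
Total: 2230 + 26544 + 5693 = 34467 J = 34.5 kJ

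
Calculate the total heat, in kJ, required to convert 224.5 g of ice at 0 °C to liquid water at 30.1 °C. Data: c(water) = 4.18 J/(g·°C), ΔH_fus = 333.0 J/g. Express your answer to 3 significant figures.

q1 (melt at 0 °C): 224.5 × 333.0 = 74759 J
q2 (heat water 0.0→30.1 °C): 224.5 × 4.18 × 30.1 = 28246 J
Total: 74759 + 28246 = 103005 J = 103 kJ

q = 103 kJ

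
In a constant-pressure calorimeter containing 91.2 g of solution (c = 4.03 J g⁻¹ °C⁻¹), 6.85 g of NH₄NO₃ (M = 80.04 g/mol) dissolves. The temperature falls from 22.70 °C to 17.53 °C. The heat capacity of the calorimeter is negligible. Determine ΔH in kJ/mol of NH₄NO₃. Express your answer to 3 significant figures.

|ΔT| = |17.53 − 22.70| = 5.17 °C
|q_surr| = (91.2 × 4.03) × 5.17 = 367.536 × 5.17 = 1900 J
n(NH₄NO₃) = 6.85 / 80.04 = 0.08558 mol
Temperature fell, so q_rxn = +|q_surr| = 1.900 kJ
ΔH = q_rxn / n = 22.20 kJ/mol

ΔH = 22.2 kJ/mol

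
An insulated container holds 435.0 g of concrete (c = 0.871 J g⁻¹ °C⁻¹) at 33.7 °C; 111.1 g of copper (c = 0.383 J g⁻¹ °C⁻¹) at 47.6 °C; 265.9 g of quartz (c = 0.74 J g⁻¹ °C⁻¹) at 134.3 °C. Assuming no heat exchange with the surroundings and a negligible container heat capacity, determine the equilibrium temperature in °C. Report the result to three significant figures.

T_f = 66.7 °C

Σ mᵢcᵢ(T − Tᵢ) = 0  ⇒  T = Σ mᵢcᵢTᵢ / Σ mᵢcᵢ
Σ mᵢcᵢ = 435.0×0.871 + 111.1×0.383 + 265.9×0.74 = 618.2023
Σ mᵢcᵢTᵢ = 378.885×33.7 + 42.5513×47.6 + 196.766×134.3 = 41220
T = 41220 / 618.2023 = 66.68 °C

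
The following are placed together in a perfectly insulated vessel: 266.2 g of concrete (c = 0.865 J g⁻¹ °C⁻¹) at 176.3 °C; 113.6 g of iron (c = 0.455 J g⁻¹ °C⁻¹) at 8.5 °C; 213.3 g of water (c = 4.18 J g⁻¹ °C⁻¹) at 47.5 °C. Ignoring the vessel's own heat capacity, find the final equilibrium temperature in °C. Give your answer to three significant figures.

Σ mᵢcᵢ(T − Tᵢ) = 0  ⇒  T = Σ mᵢcᵢTᵢ / Σ mᵢcᵢ
Σ mᵢcᵢ = 266.2×0.865 + 113.6×0.455 + 213.3×4.18 = 1173.545
Σ mᵢcᵢTᵢ = 230.263×176.3 + 51.688×8.5 + 891.594×47.5 = 83385
T = 83385 / 1173.545 = 71.05 °C

T_f = 71.1 °C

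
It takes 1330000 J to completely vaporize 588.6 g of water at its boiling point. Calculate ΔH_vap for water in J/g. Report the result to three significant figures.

ΔH_vap = 2260 J/g

ΔH_vap = q / m = 1330000 / 588.6 = 2260 J/g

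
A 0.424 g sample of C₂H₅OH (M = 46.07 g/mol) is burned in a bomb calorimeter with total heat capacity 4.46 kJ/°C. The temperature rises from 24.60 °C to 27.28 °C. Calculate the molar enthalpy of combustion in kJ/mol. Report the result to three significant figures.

ΔH = -1300 kJ/mol

ΔT = 27.28 − 24.60 = 2.68 °C
q_cal = C_cal × ΔT = 4.46 × 2.68 = 11.9528 kJ
n = 0.424 / 46.07 = 0.009203 mol
q_rxn = −q_cal = -11.9528 kJ
ΔH = -11.9528 / 0.009203 = -1299 kJ/mol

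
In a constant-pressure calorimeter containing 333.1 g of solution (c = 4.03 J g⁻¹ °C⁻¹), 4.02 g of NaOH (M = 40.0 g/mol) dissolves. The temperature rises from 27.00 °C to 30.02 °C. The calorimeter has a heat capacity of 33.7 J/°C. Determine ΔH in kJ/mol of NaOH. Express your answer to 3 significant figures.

ΔH = -41.4 kJ/mol

|ΔT| = |30.02 − 27.00| = 3.02 °C
|q_surr| = (333.1 × 4.03 + 33.7) × 3.02 = 1376.093 × 3.02 = 4156 J
n(NaOH) = 4.02 / 40.0 = 0.1005 mol
Temperature rose, so q_rxn = −|q_surr| = -4.156 kJ
ΔH = q_rxn / n = -41.35 kJ/mol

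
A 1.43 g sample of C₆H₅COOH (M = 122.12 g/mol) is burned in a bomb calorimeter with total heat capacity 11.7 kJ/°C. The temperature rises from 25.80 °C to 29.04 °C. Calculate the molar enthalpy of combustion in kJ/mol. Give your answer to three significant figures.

ΔT = 29.04 − 25.80 = 3.24 °C
q_cal = C_cal × ΔT = 11.7 × 3.24 = 37.908 kJ
n = 1.43 / 122.12 = 0.01171 mol
q_rxn = −q_cal = -37.908 kJ
ΔH = -37.908 / 0.01171 = -3237 kJ/mol

ΔH = -3240 kJ/mol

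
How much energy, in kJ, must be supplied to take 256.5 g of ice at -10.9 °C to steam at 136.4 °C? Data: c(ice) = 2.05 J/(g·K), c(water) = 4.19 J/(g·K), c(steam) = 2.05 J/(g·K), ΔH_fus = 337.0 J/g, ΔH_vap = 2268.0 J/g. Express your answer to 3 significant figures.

q = 801 kJ

q1 (heat ice -10.9→0.0 °C): 256.5 × 2.05 × 10.9 = 5731 J
q2 (melt at 0 °C): 256.5 × 337.0 = 86441 J
q3 (heat water 0.0→100.0 °C): 256.5 × 4.19 × 100.0 = 107474 J
q4 (vaporize at 100 °C): 256.5 × 2268.0 = 581742 J
q5 (heat steam 100.0→136.4 °C): 256.5 × 2.05 × 36.4 = 19140 J
Total: 5731 + 86441 + 107474 + 581742 + 19140 = 800528 J = 801 kJ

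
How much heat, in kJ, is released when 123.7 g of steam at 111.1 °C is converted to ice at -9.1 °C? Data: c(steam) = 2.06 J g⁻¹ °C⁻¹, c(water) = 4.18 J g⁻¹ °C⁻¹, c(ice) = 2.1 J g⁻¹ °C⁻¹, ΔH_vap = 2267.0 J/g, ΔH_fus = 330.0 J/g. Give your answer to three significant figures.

q = 378 kJ

q1 (cool steam 111.1→100 °C): 123.7 × 2.06 × 11.1 = 2829 J
q2 (condense at 100 °C): 123.7 × 2267.0 = 280428 J
q3 (cool water 100→0 °C): 123.7 × 4.18 × 100.0 = 51707 J
q4 (freeze at 0 °C): 123.7 × 330.0 = 40821 J
q5 (cool ice 0→-9.1 °C): 123.7 × 2.1 × 9.1 = 2364 J
Total: 2829 + 280428 + 51707 + 40821 + 2364 = 378149 J = 378 kJ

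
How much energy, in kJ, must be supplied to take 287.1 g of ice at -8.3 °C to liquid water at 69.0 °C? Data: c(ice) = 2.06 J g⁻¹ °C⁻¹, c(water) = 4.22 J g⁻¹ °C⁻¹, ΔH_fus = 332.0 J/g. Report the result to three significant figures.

q1 (heat ice -8.3→0.0 °C): 287.1 × 2.06 × 8.3 = 4909 J
q2 (melt at 0 °C): 287.1 × 332.0 = 95317 J
q3 (heat water 0.0→69.0 °C): 287.1 × 4.22 × 69.0 = 83598 J
Total: 4909 + 95317 + 83598 = 183824 J = 184 kJ

q = 184 kJ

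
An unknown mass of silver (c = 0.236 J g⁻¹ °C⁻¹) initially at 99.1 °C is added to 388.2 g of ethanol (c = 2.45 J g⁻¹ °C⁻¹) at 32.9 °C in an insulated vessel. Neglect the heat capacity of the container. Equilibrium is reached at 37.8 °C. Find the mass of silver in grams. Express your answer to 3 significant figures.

q_gained = (388.2 × 2.45) × (37.8 − 32.9) = 4660 J
q_lost = m × 0.236 × (99.1 − 37.8) = 14.4668 m
m = 4660 / 14.4668 = 322 g

m = 322 g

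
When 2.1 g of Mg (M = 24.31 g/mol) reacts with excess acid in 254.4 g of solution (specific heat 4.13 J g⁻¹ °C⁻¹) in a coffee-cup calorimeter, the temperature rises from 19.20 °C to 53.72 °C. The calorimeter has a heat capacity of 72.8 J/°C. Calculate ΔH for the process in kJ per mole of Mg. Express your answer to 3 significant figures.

|ΔT| = |53.72 − 19.20| = 34.52 °C
|q_surr| = (254.4 × 4.13 + 72.8) × 34.52 = 1123.472 × 34.52 = 38780 J
n(Mg) = 2.1 / 24.31 = 0.08638 mol
Temperature rose, so q_rxn = −|q_surr| = -38.78 kJ
ΔH = q_rxn / n = -448.9 kJ/mol

ΔH = -449 kJ/mol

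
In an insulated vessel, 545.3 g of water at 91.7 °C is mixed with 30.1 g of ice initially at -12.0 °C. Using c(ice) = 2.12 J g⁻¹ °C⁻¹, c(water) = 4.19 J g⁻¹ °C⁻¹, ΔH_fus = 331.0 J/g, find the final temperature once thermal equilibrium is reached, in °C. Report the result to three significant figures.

T_f = 82.5 °C

Heat to bring ice to 0 °C and melt it: q₁ = 30.1×2.12×12.0 + 30.1×331.0 = 10729 J
Heat the water can supply cooling to 0 °C: 545.3×4.19×91.7 = 209517 J > q₁, so all ice melts.
Energy balance: 545.3×4.19×(91.7 − T) = 10729 + 30.1×4.19×(T − 0)
2284.807(91.7 − T) = 10729 + 126.119 T
209517 − 10729 = 2410.926 T
T = 198788 / 2410.926 = 82.45 °C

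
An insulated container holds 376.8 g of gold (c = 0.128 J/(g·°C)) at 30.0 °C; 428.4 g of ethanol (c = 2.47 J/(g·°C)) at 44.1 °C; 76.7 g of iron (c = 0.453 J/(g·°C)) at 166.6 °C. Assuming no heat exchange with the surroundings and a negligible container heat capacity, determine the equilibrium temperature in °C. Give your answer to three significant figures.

Σ mᵢcᵢ(T − Tᵢ) = 0  ⇒  T = Σ mᵢcᵢTᵢ / Σ mᵢcᵢ
Σ mᵢcᵢ = 376.8×0.128 + 428.4×2.47 + 76.7×0.453 = 1141.1235
Σ mᵢcᵢTᵢ = 48.2304×30.0 + 1058.148×44.1 + 34.7451×166.6 = 53900
T = 53900 / 1141.1235 = 47.23 °C

T_f = 47.2 °C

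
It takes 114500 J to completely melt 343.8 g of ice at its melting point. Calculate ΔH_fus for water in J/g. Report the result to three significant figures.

ΔH_fus = q / m = 114500 / 343.8 = 333 J/g

ΔH_fus = 333 J/g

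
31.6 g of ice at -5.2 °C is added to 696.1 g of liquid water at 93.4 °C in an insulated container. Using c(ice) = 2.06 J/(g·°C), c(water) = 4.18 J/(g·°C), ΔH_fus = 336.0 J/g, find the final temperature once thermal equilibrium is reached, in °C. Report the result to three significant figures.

Heat to bring ice to 0 °C and melt it: q₁ = 31.6×2.06×5.2 + 31.6×336.0 = 10956 J
Heat the water can supply cooling to 0 °C: 696.1×4.18×93.4 = 271766 J > q₁, so all ice melts.
Energy balance: 696.1×4.18×(93.4 − T) = 10956 + 31.6×4.18×(T − 0)
2909.698(93.4 − T) = 10956 + 132.088 T
271766 − 10956 = 3041.786 T
T = 260810 / 3041.786 = 85.74 °C

T_f = 85.7 °C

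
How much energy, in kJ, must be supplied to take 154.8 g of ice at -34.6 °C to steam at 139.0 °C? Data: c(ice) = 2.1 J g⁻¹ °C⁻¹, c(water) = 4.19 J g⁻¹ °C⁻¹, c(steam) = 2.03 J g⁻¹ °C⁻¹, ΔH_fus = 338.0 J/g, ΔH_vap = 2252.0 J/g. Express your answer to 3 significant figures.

q = 489 kJ

q1 (heat ice -34.6→0.0 °C): 154.8 × 2.1 × 34.6 = 11248 J
q2 (melt at 0 °C): 154.8 × 338.0 = 52322 J
q3 (heat water 0.0→100.0 °C): 154.8 × 4.19 × 100.0 = 64861 J
q4 (vaporize at 100 °C): 154.8 × 2252.0 = 348610 J
q5 (heat steam 100.0→139.0 °C): 154.8 × 2.03 × 39.0 = 12256 J
Total: 11248 + 52322 + 64861 + 348610 + 12256 = 489297 J = 489 kJ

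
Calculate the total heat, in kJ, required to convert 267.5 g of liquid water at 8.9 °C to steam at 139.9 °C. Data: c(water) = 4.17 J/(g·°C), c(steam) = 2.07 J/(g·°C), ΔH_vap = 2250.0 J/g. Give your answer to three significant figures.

q = 726 kJ

q1 (heat water 8.9→100.0 °C): 267.5 × 4.17 × 91.1 = 101620 J
q2 (vaporize at 100 °C): 267.5 × 2250.0 = 601875 J
q3 (heat steam 100.0→139.9 °C): 267.5 × 2.07 × 39.9 = 22094 J
Total: 101620 + 601875 + 22094 = 725589 J = 726 kJ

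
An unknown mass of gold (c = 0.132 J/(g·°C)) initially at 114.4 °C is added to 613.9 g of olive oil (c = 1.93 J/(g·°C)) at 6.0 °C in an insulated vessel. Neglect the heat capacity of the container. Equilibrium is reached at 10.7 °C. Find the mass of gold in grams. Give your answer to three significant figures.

m = 407 g

q_gained = (613.9 × 1.93) × (10.7 − 6.0) = 5569 J
q_lost = m × 0.132 × (114.4 − 10.7) = 13.6884 m
m = 5569 / 13.6884 = 407 g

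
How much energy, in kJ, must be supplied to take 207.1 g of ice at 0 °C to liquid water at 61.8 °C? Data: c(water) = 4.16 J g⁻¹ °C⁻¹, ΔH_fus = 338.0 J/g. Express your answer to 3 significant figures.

q = 123 kJ

q1 (melt at 0 °C): 207.1 × 338.0 = 70000 J
q2 (heat water 0.0→61.8 °C): 207.1 × 4.16 × 61.8 = 53243 J
Total: 70000 + 53243 = 123243 J = 123 kJ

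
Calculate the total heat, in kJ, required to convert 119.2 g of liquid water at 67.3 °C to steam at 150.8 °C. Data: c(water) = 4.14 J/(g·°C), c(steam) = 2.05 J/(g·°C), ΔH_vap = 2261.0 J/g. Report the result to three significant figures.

q = 298 kJ

q1 (heat water 67.3→100.0 °C): 119.2 × 4.14 × 32.7 = 16137 J
q2 (vaporize at 100 °C): 119.2 × 2261.0 = 269511 J
q3 (heat steam 100.0→150.8 °C): 119.2 × 2.05 × 50.8 = 12413 J
Total: 16137 + 269511 + 12413 = 298061 J = 298 kJ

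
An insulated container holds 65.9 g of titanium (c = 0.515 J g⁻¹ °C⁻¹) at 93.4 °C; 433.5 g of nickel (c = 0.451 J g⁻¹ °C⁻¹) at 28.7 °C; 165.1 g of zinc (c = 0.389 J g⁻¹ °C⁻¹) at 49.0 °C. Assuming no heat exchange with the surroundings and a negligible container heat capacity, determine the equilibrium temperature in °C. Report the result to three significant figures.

Σ mᵢcᵢ(T − Tᵢ) = 0  ⇒  T = Σ mᵢcᵢTᵢ / Σ mᵢcᵢ
Σ mᵢcᵢ = 65.9×0.515 + 433.5×0.451 + 165.1×0.389 = 293.6709
Σ mᵢcᵢTᵢ = 33.9385×93.4 + 195.5085×28.7 + 64.2239×49.0 = 11928
T = 11928 / 293.6709 = 40.62 °C

T_f = 40.6 °C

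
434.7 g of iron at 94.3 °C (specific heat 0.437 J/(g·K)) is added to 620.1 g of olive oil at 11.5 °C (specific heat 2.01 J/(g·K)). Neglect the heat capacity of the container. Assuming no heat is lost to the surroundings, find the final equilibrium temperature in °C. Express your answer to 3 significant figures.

Heat lost by iron = heat gained by olive oil.
(434.7)(0.437)(94.3 − T) = (620.1)(2.01)(T − 11.5)
189.9639 (94.3 − T) = 1246.401 (T − 11.5)
17914 − 189.9639 T = 1246.401 T − 14334
32248 = 1436.3649 T
T = 22.45 °C

T_f = 22.5 °C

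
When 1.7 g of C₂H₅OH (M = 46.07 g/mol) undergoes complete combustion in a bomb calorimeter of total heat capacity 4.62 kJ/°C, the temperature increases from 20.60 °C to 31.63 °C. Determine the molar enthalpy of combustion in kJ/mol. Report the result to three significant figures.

ΔH = -1380 kJ/mol

ΔT = 31.63 − 20.60 = 11.03 °C
q_cal = C_cal × ΔT = 4.62 × 11.03 = 50.9586 kJ
n = 1.7 / 46.07 = 0.03690 mol
q_rxn = −q_cal = -50.9586 kJ
ΔH = -50.9586 / 0.03690 = -1381 kJ/mol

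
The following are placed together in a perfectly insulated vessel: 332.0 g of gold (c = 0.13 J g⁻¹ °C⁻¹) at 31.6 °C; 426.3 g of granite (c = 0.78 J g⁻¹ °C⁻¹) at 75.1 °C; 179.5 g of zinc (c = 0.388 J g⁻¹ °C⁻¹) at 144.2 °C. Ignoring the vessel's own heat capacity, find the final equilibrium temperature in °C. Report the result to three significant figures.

Σ mᵢcᵢ(T − Tᵢ) = 0  ⇒  T = Σ mᵢcᵢTᵢ / Σ mᵢcᵢ
Σ mᵢcᵢ = 332.0×0.13 + 426.3×0.78 + 179.5×0.388 = 445.320
Σ mᵢcᵢTᵢ = 43.16×31.6 + 332.514×75.1 + 69.646×144.2 = 36379
T = 36379 / 445.320 = 81.69 °C

T_f = 81.7 °C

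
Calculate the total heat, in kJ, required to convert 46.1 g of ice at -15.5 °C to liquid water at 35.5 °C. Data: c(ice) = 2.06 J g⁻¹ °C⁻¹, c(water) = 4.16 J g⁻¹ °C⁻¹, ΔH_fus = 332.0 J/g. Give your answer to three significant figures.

q1 (heat ice -15.5→0.0 °C): 46.1 × 2.06 × 15.5 = 1472 J
q2 (melt at 0 °C): 46.1 × 332.0 = 15305 J
q3 (heat water 0.0→35.5 °C): 46.1 × 4.16 × 35.5 = 6808 J
Total: 1472 + 15305 + 6808 = 23585 J = 23.6 kJ

q = 23.6 kJ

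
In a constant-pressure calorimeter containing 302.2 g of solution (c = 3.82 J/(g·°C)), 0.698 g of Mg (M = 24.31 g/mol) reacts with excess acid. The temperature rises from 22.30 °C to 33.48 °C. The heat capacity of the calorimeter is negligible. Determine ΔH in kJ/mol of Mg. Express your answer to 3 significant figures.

ΔH = -449 kJ/mol

|ΔT| = |33.48 − 22.30| = 11.18 °C
|q_surr| = (302.2 × 3.82) × 11.18 = 1154.404 × 11.18 = 12906 J
n(Mg) = 0.698 / 24.31 = 0.028712 mol
Temperature rose, so q_rxn = −|q_surr| = -12.906 kJ
ΔH = q_rxn / n = -449.498 kJ/mol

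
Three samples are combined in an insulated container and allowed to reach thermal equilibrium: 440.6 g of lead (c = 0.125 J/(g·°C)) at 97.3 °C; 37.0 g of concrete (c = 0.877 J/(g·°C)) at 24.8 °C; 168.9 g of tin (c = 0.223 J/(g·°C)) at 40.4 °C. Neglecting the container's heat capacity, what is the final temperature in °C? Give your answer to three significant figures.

T_f = 61.4 °C

Σ mᵢcᵢ(T − Tᵢ) = 0  ⇒  T = Σ mᵢcᵢTᵢ / Σ mᵢcᵢ
Σ mᵢcᵢ = 440.6×0.125 + 37.0×0.877 + 168.9×0.223 = 125.1887
Σ mᵢcᵢTᵢ = 55.075×97.3 + 32.449×24.8 + 37.6647×40.4 = 7685.2
T = 7685.2 / 125.1887 = 61.39 °C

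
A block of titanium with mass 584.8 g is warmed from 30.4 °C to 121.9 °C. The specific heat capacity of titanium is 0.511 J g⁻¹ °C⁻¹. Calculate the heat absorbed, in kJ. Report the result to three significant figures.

q = 27.3 kJ

q = m c ΔT = 584.8 × 0.511 × (121.9 − 30.4)
q = 584.8 × 0.511 × 91.5 = 27340 J = 27.3 kJ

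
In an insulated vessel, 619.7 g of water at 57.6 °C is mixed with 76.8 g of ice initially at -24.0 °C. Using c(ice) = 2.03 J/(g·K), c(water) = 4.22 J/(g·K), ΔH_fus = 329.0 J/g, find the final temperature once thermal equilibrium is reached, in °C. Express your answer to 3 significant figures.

Heat to bring ice to 0 °C and melt it: q₁ = 76.8×2.03×24.0 + 76.8×329.0 = 29009 J
Heat the water can supply cooling to 0 °C: 619.7×4.22×57.6 = 150632 J > q₁, so all ice melts.
Energy balance: 619.7×4.22×(57.6 − T) = 29009 + 76.8×4.22×(T − 0)
2615.134(57.6 − T) = 29009 + 324.096 T
150632 − 29009 = 2939.230 T
T = 121623 / 2939.230 = 41.38 °C

T_f = 41.4 °C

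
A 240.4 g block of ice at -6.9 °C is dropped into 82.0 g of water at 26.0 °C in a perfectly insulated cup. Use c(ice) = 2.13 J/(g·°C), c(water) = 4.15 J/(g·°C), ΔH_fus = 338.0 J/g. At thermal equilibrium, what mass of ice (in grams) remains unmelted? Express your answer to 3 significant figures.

Heat to warm all ice to 0 °C: 240.4×2.13×6.9 = 3533.2 J
Heat released by water cooling to 0 °C: 82.0×4.15×26.0 = 8847.8 J
8847.8 J < 3533.2 + 240.4×338.0 = 84788.4 J, so not all ice melts; final T = 0 °C.
Heat left for melting: 8847.8 − 3533.2 = 5314.6 J
Mass melted = 5314.6 / 338.0 = 15.72 g
Ice remaining = 240.4 − 15.72 = 224.68 g

m_ice remaining = 225 g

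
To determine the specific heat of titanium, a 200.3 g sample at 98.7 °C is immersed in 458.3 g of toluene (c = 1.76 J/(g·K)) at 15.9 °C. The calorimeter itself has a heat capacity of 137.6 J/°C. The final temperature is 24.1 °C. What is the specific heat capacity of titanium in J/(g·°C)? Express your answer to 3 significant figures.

c = 0.518 J/(g·°C)

q_gained = (458.3 × 1.76 + 137.6) × (24.1 − 15.9) = 7743 J
q_lost = 200.3 × c × (98.7 − 24.1) = 14942.38 c
Set equal: c = 7743 / 14942.38 = 0.518 J/(g·°C)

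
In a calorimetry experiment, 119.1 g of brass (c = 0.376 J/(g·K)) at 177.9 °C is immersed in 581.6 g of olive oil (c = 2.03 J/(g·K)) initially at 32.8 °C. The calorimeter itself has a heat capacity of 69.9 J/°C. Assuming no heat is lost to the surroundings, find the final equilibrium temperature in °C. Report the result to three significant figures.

T_f = 37.8 °C

Heat lost by brass = heat gained by olive oil + calorimeter.
(119.1)(0.376)(177.9 − T) = [(581.6)(2.03) + 69.9](T − 32.8)
44.7816 (177.9 − T) = 1250.548 (T − 32.8)
7966.6 − 44.7816 T = 1250.548 T − 41018
48984.6 = 1295.3296 T
T = 37.82 °C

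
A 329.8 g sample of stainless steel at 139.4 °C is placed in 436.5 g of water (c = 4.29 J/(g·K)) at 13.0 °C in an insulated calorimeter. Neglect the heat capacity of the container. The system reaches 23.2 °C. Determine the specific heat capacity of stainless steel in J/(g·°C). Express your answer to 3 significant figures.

c = 0.498 J/(g·°C)

q_gained = (436.5 × 4.29) × (23.2 − 13.0) = 19100 J
q_lost = 329.8 × c × (139.4 − 23.2) = 38322.76 c
Set equal: c = 19100 / 38322.76 = 0.498 J/(g·°C)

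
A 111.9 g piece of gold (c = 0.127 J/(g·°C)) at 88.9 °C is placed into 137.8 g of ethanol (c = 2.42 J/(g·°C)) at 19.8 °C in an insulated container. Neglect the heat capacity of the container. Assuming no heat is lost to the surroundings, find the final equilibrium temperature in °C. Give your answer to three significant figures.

T_f = 22.6 °C

Heat lost by gold = heat gained by ethanol.
(111.9)(0.127)(88.9 − T) = (137.8)(2.42)(T − 19.8)
14.2113 (88.9 − T) = 333.476 (T − 19.8)
1263.4 − 14.2113 T = 333.476 T − 6602.8
7866.2 = 347.6873 T
T = 22.62 °C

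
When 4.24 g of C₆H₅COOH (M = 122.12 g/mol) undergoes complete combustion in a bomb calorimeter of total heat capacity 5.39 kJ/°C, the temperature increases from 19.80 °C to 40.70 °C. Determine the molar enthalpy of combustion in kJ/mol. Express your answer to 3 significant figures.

ΔH = -3240 kJ/mol

ΔT = 40.70 − 19.80 = 20.90 °C
q_cal = C_cal × ΔT = 5.39 × 20.90 = 112.651 kJ
n = 4.24 / 122.12 = 0.03472 mol
q_rxn = −q_cal = -112.651 kJ
ΔH = -112.651 / 0.03472 = -3244.6 kJ/mol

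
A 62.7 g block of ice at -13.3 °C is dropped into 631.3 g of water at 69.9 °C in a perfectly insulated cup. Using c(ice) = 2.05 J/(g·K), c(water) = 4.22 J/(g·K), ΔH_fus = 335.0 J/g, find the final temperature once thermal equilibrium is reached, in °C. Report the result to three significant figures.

Heat to bring ice to 0 °C and melt it: q₁ = 62.7×2.05×13.3 + 62.7×335.0 = 22714 J
Heat the water can supply cooling to 0 °C: 631.3×4.22×69.9 = 186220 J > q₁, so all ice melts.
Energy balance: 631.3×4.22×(69.9 − T) = 22714 + 62.7×4.22×(T − 0)
2664.086(69.9 − T) = 22714 + 264.594 T
186220 − 22714 = 2928.680 T
T = 163506 / 2928.680 = 55.83 °C

T_f = 55.8 °C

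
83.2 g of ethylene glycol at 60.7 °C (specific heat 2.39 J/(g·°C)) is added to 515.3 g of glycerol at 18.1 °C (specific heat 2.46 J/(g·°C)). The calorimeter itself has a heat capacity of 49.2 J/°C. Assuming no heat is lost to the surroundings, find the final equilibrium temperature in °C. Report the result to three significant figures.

Heat lost by ethylene glycol = heat gained by glycerol + calorimeter.
(83.2)(2.39)(60.7 − T) = [(515.3)(2.46) + 49.2](T − 18.1)
198.848 (60.7 − T) = 1316.838 (T − 18.1)
12070 − 198.848 T = 1316.838 T − 23835
35905 = 1515.686 T
T = 23.69 °C

T_f = 23.7 °C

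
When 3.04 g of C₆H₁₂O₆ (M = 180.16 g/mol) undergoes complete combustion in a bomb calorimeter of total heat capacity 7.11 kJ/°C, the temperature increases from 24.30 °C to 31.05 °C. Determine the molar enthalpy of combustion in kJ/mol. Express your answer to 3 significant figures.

ΔH = -2840 kJ/mol

ΔT = 31.05 − 24.30 = 6.75 °C
q_cal = C_cal × ΔT = 7.11 × 6.75 = 47.9925 kJ
n = 3.04 / 180.16 = 0.01687 mol
q_rxn = −q_cal = -47.9925 kJ
ΔH = -47.9925 / 0.01687 = -2844.8 kJ/mol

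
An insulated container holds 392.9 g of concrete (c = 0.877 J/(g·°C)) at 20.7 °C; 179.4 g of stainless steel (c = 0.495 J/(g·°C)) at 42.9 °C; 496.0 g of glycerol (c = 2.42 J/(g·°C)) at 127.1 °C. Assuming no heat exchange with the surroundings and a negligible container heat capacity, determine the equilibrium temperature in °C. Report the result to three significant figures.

Σ mᵢcᵢ(T − Tᵢ) = 0  ⇒  T = Σ mᵢcᵢTᵢ / Σ mᵢcᵢ
Σ mᵢcᵢ = 392.9×0.877 + 179.4×0.495 + 496.0×2.42 = 1633.6963
Σ mᵢcᵢTᵢ = 344.5733×20.7 + 88.803×42.9 + 1200.32×127.1 = 163500
T = 163500 / 1633.6963 = 100.1 °C

T_f = 100 °C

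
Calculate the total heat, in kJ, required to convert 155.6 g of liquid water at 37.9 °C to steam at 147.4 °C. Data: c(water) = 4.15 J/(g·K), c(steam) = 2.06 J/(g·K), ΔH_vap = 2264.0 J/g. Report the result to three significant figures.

q1 (heat water 37.9→100.0 °C): 155.6 × 4.15 × 62.1 = 40100 J
q2 (vaporize at 100 °C): 155.6 × 2264.0 = 352278 J
q3 (heat steam 100.0→147.4 °C): 155.6 × 2.06 × 47.4 = 15193 J
Total: 40100 + 352278 + 15193 = 407571 J = 408 kJ

q = 408 kJ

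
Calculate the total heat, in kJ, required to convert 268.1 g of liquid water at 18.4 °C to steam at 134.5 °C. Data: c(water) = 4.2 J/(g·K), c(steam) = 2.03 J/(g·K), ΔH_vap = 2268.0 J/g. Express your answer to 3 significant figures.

q1 (heat water 18.4→100.0 °C): 268.1 × 4.2 × 81.6 = 91883 J
q2 (vaporize at 100 °C): 268.1 × 2268.0 = 608051 J
q3 (heat steam 100.0→134.5 °C): 268.1 × 2.03 × 34.5 = 18776 J
Total: 91883 + 608051 + 18776 = 718710 J = 719 kJ

q = 719 kJ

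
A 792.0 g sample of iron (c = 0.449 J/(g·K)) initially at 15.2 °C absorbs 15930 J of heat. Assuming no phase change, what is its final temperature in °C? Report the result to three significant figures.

ΔT = q / (m c) = 15930 / (792.0 × 0.449) = 44.80 °C
T_f = 15.2 + 44.80 = 60.00 °C

T_f = 60.0 °C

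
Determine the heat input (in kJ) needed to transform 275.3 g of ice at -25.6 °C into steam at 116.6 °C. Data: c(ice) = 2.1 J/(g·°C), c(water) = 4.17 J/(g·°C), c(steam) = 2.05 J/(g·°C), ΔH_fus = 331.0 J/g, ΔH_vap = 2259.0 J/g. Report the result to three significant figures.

q = 852 kJ

q1 (heat ice -25.6→0.0 °C): 275.3 × 2.1 × 25.6 = 14800 J
q2 (melt at 0 °C): 275.3 × 331.0 = 91124 J
q3 (heat water 0.0→100.0 °C): 275.3 × 4.17 × 100.0 = 114800 J
q4 (vaporize at 100 °C): 275.3 × 2259.0 = 621903 J
q5 (heat steam 100.0→116.6 °C): 275.3 × 2.05 × 16.6 = 9368 J
Total: 14800 + 91124 + 114800 + 621903 + 9368 = 851995 J = 852 kJ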